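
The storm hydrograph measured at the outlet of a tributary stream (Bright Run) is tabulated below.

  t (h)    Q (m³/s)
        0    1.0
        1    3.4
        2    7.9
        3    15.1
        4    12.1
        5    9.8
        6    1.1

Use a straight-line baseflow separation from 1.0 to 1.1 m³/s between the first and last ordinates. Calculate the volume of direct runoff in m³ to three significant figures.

Direct-runoff ordinates (Q − Q_b): 0.00, 2.38, 6.87, 14.05, 11.03, 8.72, 0.00 m³/s.
ΣQ_DR = 43.05 m³/s.
With Δt = 1 h = 3600 s, V = ΣQ_DR · Δt = 43.05 × 3600 = 1.55 × 10^5 m³.

V ≈ 1.55 × 10^5 m³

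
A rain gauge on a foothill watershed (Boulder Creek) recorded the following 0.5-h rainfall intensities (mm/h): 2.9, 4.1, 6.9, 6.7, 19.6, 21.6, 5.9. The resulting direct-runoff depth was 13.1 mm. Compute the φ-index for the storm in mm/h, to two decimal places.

φ ≈ 7.50 mm/h

Only the 2 blocks with intensity above φ contribute runoff: 19.6, 21.6 mm/h.
Σ(I−φ)·Δt = d  ⇒  (19.6+21.6 − 2φ)·0.5 = 13.1
φ = (41.20 − 13.1/0.5) / 2 = 7.50 mm/h.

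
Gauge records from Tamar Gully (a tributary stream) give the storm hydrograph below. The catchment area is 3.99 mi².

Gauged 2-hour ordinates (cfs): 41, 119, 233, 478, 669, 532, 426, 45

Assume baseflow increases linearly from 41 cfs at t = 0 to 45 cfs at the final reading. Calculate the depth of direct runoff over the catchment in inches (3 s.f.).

Direct runoff: 0.00, 77.43, 190.86, 435.29, 625.71, 488.14, 381.57, 0.00 cfs; ΣQ_DR = 2199 cfs.
V = ΣQ_DR · Δt = 2199 × 7200 s = 1.583 × 10^7 ft³.
Over A = 3.99 mi², depth = V / A = 1.71 in.

d ≈ 1.71 in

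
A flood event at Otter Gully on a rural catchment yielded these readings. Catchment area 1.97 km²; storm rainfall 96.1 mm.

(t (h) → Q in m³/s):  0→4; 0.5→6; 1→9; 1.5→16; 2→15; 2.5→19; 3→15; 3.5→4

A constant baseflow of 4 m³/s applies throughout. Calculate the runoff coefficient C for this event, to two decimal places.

C ≈ 0.53

ΣQ_DR = 56.00 m³/s; V = ΣQ_DR·Δt = 1.008 × 10^5 m³.
Runoff depth d = V / A = 51.17 mm.
C = d / P = 51.17 / 96.1 = 0.53.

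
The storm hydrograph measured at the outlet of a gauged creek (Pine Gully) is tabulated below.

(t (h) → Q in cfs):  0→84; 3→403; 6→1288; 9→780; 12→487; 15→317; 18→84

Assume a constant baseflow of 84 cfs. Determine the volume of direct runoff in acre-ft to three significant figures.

V ≈ 708 acre-ft

Direct-runoff ordinates (Q − Q_b): 0.0, 319.0, 1204.0, 696.0, 403.0, 233.0, 0.0 cfs.
ΣQ_DR = 2855 cfs.
With Δt = 3 h = 10800 s, V = ΣQ_DR · Δt = 2855 × 10800 = 3.08 × 10^7 ft³ = 708 acre-ft.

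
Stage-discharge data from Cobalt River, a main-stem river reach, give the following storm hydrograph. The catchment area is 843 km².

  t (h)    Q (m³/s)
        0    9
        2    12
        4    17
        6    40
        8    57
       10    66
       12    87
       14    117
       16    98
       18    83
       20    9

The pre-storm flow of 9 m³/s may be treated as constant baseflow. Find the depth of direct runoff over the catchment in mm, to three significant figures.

Direct runoff: 0.0, 3.0, 8.0, 31.0, 48.0, 57.0, 78.0, 108.0, 89.0, 74.0, 0.0 m³/s; ΣQ_DR = 496.0 m³/s.
V = ΣQ_DR · Δt = 496.0 × 7200 s = 3.571 × 10^6 m³.
Over A = 843 km², depth = V / A = 4.24 mm.

d ≈ 4.24 mm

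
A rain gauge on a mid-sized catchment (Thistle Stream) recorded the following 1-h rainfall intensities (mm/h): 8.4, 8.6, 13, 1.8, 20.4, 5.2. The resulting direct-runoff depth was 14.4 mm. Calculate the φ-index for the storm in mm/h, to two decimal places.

φ ≈ 9.50 mm/h

Only the 2 blocks with intensity above φ contribute runoff: 13, 20.4 mm/h.
Σ(I−φ)·Δt = d  ⇒  (13+20.4 − 2φ)·1 = 14.4
φ = (33.40 − 14.4/1) / 2 = 9.50 mm/h.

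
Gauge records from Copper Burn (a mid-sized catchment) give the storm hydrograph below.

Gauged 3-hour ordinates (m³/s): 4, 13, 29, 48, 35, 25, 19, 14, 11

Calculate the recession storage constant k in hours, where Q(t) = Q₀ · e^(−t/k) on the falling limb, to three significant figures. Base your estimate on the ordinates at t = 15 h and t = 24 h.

k ≈ 11.0 h

On the falling limb, Q drops from 25 to 11 m³/s between t = 15 h and t = 24 h (Δt = 9 h).
k = −Δt / ln(Q₂/Q₁) = −9 / ln(11/25) = 11.0 h.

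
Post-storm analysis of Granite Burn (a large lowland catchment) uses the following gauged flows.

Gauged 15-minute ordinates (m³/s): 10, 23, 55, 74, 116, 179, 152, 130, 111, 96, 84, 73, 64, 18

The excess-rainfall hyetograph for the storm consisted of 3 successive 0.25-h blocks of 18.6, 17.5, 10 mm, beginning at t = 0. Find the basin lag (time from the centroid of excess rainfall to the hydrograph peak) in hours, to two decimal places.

t_L ≈ 0.92 h

Centroid of excess rainfall: t_c = Σ P_i·t̄_i / ΣP_i = 0.3284 h (block centres at 0.125, 0.375, 0.625 h).
Hydrograph peak occurs at t = 1.25 h, so basin lag t_L = 1.25 − 0.3284 = 0.92 h.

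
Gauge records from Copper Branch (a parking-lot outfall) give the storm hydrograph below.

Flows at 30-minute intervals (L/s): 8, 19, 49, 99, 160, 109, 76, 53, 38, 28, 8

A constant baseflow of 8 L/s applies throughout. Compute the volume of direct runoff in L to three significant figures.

V ≈ 1.01 × 10^6 L

Direct-runoff ordinates (Q − Q_b): 0.0, 11.0, 41.0, 91.0, 152.0, 101.0, 68.0, 45.0, 30.0, 20.0, 0.0 L/s.
ΣQ_DR = 559.0 L/s.
With Δt = 0.5 h = 1800 s, V = ΣQ_DR · Δt = 559.0 × 1800 = 1.01 × 10^6 L.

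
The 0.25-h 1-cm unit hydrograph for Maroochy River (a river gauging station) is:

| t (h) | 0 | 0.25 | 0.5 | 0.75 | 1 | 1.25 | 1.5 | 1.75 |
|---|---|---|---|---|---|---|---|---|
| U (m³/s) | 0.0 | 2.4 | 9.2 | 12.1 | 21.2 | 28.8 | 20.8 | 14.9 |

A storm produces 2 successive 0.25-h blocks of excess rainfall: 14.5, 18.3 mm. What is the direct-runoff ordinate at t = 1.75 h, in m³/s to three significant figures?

Q ≈ 59.7 m³/s

By discrete convolution, Q_j = Σ (P_i / 10 mm) · U_{j−i}.
At t = 1.75 h (j=7): Q = (14.5/10)·14.9 + (18.3/10)·20.8 = 59.7 m³/s.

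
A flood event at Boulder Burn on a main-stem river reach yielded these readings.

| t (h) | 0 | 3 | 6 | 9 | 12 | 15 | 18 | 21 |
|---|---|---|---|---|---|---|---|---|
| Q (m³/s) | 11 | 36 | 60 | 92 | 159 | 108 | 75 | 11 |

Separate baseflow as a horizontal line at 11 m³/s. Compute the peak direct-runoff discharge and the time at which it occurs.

Subtracting baseflow gives direct-runoff ordinates: 0.0, 25.0, 49.0, 81.0, 148.0, 97.0, 64.0, 0.0 m³/s.
The maximum is 148.0 m³/s, occurring at the reading for t = 12 h.

Q_p = 148.0 m³/s at t = 12 h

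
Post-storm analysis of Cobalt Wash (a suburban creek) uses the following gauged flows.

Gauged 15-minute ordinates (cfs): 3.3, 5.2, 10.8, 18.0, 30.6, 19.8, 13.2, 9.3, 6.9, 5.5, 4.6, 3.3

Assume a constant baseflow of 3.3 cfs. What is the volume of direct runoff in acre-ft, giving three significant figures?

V ≈ 1.88 acre-ft

Direct-runoff ordinates (Q − Q_b): 0.0, 1.9, 7.5, 14.7, 27.3, 16.5, 9.9, 6.0, 3.6, 2.2, 1.3, 0.0 cfs.
ΣQ_DR = 90.90 cfs.
With Δt = 0.25 h = 900 s, V = ΣQ_DR · Δt = 90.90 × 900 = 81800 ft³ = 1.88 acre-ft.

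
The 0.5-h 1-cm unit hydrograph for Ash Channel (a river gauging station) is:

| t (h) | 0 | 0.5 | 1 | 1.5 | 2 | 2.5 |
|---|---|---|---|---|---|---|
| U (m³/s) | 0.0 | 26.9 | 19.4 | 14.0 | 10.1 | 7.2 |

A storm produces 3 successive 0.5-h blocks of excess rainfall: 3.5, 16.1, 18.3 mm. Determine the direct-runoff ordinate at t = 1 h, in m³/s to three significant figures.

By discrete convolution, Q_j = Σ (P_i / 10 mm) · U_{j−i}.
At t = 1 h (j=2): Q = (3.5/10)·19.4 + (16.1/10)·26.9 + (18.3/10)·0.0 = 50.1 m³/s.

Q ≈ 50.1 m³/s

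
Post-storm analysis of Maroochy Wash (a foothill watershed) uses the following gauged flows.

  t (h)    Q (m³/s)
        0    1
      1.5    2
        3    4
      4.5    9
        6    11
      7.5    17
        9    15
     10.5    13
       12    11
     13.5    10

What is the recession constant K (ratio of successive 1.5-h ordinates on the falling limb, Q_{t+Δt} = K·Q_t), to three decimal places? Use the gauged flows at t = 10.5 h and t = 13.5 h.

K ≈ 0.877

Using the recession-limb readings at t = 10.5 h and t = 13.5 h: Q falls from 13 to 10 m³/s over 2 intervals.
K = (Q₂/Q₁)^(1/2) = (10/13)^(1/2) = 0.877.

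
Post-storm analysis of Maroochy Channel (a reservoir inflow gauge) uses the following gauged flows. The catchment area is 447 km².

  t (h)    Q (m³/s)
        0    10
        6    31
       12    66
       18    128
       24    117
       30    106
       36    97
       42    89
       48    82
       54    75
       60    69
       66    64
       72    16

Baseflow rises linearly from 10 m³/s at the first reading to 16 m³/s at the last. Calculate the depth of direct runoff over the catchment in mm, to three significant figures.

Direct runoff: 0.00, 20.50, 55.00, 116.50, 105.00, 93.50, 84.00, 75.50, 68.00, 60.50, 54.00, 48.50, 0.00 m³/s; ΣQ_DR = 781.0 m³/s.
V = ΣQ_DR · Δt = 781.0 × 21600 s = 1.687 × 10^7 m³.
Over A = 447 km², depth = V / A = 37.7 mm.

d ≈ 37.7 mm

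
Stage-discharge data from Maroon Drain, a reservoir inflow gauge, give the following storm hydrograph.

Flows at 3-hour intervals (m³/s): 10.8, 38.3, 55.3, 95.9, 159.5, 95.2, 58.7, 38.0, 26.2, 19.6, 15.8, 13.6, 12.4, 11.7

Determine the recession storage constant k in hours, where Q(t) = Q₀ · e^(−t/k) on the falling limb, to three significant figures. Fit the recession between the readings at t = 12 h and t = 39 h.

On the falling limb, Q drops from 159.5 to 11.7 m³/s between t = 12 h and t = 39 h (Δt = 27 h).
k = −Δt / ln(Q₂/Q₁) = −27 / ln(11.7/159.5) = 10.3 h.

k ≈ 10.3 h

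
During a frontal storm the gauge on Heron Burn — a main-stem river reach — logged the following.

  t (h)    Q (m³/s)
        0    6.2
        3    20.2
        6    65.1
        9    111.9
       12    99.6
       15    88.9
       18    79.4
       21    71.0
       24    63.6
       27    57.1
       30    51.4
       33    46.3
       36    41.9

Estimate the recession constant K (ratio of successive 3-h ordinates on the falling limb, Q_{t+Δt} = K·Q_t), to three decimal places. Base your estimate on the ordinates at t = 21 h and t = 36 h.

K ≈ 0.900

Using the recession-limb readings at t = 21 h and t = 36 h: Q falls from 71.0 to 41.9 m³/s over 5 intervals.
K = (Q₂/Q₁)^(1/5) = (41.9/71.0)^(1/5) = 0.900.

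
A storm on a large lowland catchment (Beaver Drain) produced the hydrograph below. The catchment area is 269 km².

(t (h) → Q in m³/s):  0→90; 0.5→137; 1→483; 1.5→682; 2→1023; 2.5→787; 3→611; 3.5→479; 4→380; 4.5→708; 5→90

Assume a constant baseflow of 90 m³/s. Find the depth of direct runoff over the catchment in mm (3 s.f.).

Direct runoff: 0.0, 47.0, 393.0, 592.0, 933.0, 697.0, 521.0, 389.0, 290.0, 618.0, 0.0 m³/s; ΣQ_DR = 4480 m³/s.
V = ΣQ_DR · Δt = 4480 × 1800 s = 8.064 × 10^6 m³.
Over A = 269 km², depth = V / A = 30.0 mm.

d ≈ 30.0 mm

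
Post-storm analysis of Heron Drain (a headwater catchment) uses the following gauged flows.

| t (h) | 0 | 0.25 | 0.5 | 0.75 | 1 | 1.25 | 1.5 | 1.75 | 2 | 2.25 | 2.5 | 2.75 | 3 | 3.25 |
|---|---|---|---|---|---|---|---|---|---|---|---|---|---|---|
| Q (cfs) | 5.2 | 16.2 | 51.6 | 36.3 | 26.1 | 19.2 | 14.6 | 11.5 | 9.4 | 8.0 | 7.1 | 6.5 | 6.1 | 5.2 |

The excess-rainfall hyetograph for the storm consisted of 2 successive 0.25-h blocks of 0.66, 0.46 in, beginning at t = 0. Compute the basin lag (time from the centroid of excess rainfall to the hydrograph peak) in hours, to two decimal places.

t_L ≈ 0.27 h

Centroid of excess rainfall: t_c = Σ P_i·t̄_i / ΣP_i = 0.2277 h (block centres at 0.125, 0.375 h).
Hydrograph peak occurs at t = 0.5 h, so basin lag t_L = 0.5 − 0.2277 = 0.27 h.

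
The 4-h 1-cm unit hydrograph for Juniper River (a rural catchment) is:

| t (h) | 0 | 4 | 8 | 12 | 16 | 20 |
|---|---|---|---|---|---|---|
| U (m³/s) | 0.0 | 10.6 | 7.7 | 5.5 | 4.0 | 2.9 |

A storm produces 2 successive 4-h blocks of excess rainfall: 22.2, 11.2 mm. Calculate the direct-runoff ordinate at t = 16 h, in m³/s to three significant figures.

By discrete convolution, Q_j = Σ (P_i / 10 mm) · U_{j−i}.
At t = 16 h (j=4): Q = (22.2/10)·4.0 + (11.2/10)·5.5 = 15.0 m³/s.

Q ≈ 15.0 m³/s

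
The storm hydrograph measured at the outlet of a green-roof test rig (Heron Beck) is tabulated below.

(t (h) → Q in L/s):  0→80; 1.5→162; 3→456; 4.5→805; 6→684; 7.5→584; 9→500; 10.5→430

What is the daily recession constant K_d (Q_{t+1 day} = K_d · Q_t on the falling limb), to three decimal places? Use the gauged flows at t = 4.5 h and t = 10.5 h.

K_d ≈ 0.081

Between t = 4.5 h and t = 10.5 h the flow falls from 805 to 430 L/s over 4×1.5 h = 6 h.
Per-interval ratio K = (430/805)^(1/4) = 0.8549; K_d = K^(24/1.5) = 0.081.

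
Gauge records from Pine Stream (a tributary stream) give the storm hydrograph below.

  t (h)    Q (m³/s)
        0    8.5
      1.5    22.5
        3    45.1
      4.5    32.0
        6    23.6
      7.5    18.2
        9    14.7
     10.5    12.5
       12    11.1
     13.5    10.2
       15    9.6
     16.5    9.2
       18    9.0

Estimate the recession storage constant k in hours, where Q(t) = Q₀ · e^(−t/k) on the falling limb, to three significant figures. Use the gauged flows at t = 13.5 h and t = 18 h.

On the falling limb, Q drops from 10.2 to 9.0 m³/s between t = 13.5 h and t = 18 h (Δt = 4.5 h).
k = −Δt / ln(Q₂/Q₁) = −4.5 / ln(9.0/10.2) = 36.0 h.

k ≈ 36.0 h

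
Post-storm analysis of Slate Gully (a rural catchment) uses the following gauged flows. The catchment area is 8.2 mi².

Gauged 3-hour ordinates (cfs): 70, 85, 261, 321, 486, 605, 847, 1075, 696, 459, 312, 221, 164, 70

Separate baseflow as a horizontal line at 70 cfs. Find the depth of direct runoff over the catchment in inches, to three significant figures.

d ≈ 2.66 in

Direct runoff: 0.0, 15.0, 191.0, 251.0, 416.0, 535.0, 777.0, 1005.0, 626.0, 389.0, 242.0, 151.0, 94.0, 0.0 cfs; ΣQ_DR = 4692 cfs.
V = ΣQ_DR · Δt = 4692 × 10800 s = 5.067 × 10^7 ft³.
Over A = 8.2 mi², depth = V / A = 2.66 in.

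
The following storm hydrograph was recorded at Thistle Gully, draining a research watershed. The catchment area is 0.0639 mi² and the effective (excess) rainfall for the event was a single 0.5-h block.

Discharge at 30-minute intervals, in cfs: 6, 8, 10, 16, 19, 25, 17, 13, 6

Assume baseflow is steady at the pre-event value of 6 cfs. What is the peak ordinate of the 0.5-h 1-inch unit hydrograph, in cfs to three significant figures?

Direct runoff: 0.0, 2.0, 4.0, 10.0, 13.0, 19.0, 11.0, 7.0, 0.0 cfs; ΣQ_DR = 66.00 cfs, peak = 19.0 cfs.
Runoff depth d = ΣQ_DR·Δt / A = 66.00 × 1800 / (0.0639 mi²) = 0.8003 in.
The 1-inch UH is the DRH scaled by (1 in)/d, so U_p = 19.0 × 1/0.8003 = 23.7 cfs.

U_p ≈ 23.7 cfs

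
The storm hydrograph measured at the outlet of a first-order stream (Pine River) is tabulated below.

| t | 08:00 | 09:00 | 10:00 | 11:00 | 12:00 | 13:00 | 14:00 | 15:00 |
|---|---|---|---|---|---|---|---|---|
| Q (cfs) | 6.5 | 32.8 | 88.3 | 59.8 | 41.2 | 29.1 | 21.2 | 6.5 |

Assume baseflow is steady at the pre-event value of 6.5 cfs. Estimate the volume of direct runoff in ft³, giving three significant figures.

V ≈ 8.40 × 10^5 ft³

Direct-runoff ordinates (Q − Q_b): 0.0, 26.3, 81.8, 53.3, 34.7, 22.6, 14.7, 0.0 cfs.
ΣQ_DR = 233.4 cfs.
With Δt = 1 h = 3600 s, V = ΣQ_DR · Δt = 233.4 × 3600 = 8.40 × 10^5 ft³.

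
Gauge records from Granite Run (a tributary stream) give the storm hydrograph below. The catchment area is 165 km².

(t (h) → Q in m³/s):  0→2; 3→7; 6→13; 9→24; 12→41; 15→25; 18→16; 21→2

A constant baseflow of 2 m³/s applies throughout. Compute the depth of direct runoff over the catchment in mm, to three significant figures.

d ≈ 7.46 mm

Direct runoff: 0.0, 5.0, 11.0, 22.0, 39.0, 23.0, 14.0, 0.0 m³/s; ΣQ_DR = 114.0 m³/s.
V = ΣQ_DR · Δt = 114.0 × 10800 s = 1.231 × 10^6 m³.
Over A = 165 km², depth = V / A = 7.46 mm.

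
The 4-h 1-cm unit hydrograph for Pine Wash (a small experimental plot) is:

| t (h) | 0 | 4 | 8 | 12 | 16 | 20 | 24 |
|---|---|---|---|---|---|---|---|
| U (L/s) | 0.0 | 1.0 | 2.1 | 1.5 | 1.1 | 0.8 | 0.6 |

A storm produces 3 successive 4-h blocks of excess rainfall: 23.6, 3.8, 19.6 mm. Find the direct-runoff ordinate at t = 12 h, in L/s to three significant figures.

Q ≈ 6.30 L/s

By discrete convolution, Q_j = Σ (P_i / 10 mm) · U_{j−i}.
At t = 12 h (j=3): Q = (23.6/10)·1.5 + (3.8/10)·2.1 + (19.6/10)·1.0 = 6.30 L/s.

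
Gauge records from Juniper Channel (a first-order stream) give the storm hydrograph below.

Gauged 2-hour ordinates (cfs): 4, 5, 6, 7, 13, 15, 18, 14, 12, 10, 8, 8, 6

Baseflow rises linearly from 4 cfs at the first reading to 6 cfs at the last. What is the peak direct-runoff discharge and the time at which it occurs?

Q_p = 13.00 cfs at t = 12 h

Subtracting baseflow gives direct-runoff ordinates: 0.00, 0.83, 1.67, 2.50, 8.33, 10.17, 13.00, 8.83, 6.67, 4.50, 2.33, 2.17, 0.00 cfs.
The maximum is 13.00 cfs, occurring at the reading for t = 12 h.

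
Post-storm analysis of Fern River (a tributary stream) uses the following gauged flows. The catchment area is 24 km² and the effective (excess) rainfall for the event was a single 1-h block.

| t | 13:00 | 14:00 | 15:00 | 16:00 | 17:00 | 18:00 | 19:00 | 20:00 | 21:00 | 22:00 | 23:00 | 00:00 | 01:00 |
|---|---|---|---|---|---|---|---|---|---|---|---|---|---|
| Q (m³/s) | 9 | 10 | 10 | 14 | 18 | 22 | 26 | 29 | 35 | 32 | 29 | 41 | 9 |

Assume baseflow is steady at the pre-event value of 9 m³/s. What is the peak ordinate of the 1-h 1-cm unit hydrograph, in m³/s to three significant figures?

U_p ≈ 12.8 m³/s

Direct runoff: 0.0, 1.0, 1.0, 5.0, 9.0, 13.0, 17.0, 20.0, 26.0, 23.0, 20.0, 32.0, 0.0 m³/s; ΣQ_DR = 167.0 m³/s, peak = 32.0 m³/s.
Runoff depth d = ΣQ_DR·Δt / A = 167.0 × 3600 / (24 km²) = 25.05 mm.
The 1-cm UH is the DRH scaled by (10 mm)/d, so U_p = 32.0 × 10/25.05 = 12.8 m³/s.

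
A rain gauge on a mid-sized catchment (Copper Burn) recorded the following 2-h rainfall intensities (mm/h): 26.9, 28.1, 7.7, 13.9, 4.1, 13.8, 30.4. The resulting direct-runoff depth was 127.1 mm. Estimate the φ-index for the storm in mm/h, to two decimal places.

Only the 5 blocks with intensity above φ contribute runoff: 26.9, 28.1, 13.9, 13.8, 30.4 mm/h.
Σ(I−φ)·Δt = d  ⇒  (26.9+28.1+13.9+13.8+30.4 − 5φ)·2 = 127.1
φ = (113.1 − 127.1/2) / 5 = 9.91 mm/h.

φ ≈ 9.91 mm/h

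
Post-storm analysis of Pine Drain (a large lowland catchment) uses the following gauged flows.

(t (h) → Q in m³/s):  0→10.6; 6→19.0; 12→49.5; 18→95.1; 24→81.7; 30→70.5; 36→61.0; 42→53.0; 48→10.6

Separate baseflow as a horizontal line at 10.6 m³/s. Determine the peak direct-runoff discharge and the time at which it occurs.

Q_p = 84.5 m³/s at t = 18 h

Subtracting baseflow gives direct-runoff ordinates: 0.0, 8.4, 38.9, 84.5, 71.1, 59.9, 50.4, 42.4, 0.0 m³/s.
The maximum is 84.5 m³/s, occurring at the reading for t = 18 h.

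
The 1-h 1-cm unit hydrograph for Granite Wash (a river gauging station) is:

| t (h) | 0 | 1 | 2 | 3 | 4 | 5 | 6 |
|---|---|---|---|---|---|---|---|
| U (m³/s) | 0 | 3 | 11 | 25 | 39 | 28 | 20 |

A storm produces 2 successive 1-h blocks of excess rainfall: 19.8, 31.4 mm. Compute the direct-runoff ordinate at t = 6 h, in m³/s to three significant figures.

By discrete convolution, Q_j = Σ (P_i / 10 mm) · U_{j−i}.
At t = 6 h (j=6): Q = (19.8/10)·20 + (31.4/10)·28 = 128 m³/s.

Q ≈ 128 m³/s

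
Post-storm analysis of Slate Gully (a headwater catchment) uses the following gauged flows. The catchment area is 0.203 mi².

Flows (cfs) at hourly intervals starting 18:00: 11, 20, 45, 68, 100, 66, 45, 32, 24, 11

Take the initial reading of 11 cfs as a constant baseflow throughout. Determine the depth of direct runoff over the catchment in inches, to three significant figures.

d ≈ 2.38 in

Direct runoff: 0.0, 9.0, 34.0, 57.0, 89.0, 55.0, 34.0, 21.0, 13.0, 0.0 cfs; ΣQ_DR = 312.0 cfs.
V = ΣQ_DR · Δt = 312.0 × 3600 s = 1.123 × 10^6 ft³.
Over A = 0.203 mi², depth = V / A = 2.38 in.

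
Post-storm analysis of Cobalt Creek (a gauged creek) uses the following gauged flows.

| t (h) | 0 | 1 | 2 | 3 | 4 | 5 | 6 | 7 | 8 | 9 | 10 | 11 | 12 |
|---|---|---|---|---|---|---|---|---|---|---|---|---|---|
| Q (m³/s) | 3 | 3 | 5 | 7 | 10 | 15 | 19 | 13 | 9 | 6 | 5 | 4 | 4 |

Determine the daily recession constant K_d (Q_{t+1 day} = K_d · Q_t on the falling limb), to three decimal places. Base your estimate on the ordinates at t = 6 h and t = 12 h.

Between t = 6 h and t = 12 h the flow falls from 19 to 4 m³/s over 6×1 h = 6 h.
Per-interval ratio K = (4/19)^(1/6) = 0.7713; K_d = K^(24/1) = 0.002.

K_d ≈ 0.002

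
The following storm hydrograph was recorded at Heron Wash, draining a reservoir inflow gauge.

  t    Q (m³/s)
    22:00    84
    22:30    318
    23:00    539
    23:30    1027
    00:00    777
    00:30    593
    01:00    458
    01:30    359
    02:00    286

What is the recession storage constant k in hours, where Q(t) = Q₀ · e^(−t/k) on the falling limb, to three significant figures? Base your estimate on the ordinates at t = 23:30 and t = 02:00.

On the falling limb, Q drops from 1027 to 286 m³/s between t = 23:30 and t = 02:00 (Δt = 2.5 h).
k = −Δt / ln(Q₂/Q₁) = −2.5 / ln(286/1027) = 1.96 h.

k ≈ 1.96 h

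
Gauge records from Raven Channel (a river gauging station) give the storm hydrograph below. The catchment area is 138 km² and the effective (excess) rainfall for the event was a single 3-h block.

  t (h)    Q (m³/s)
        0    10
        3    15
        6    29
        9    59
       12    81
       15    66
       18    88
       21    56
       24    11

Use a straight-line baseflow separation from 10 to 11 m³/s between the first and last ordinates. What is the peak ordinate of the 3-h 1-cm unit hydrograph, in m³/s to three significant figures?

U_p ≈ 30.8 m³/s

Direct runoff: 0.00, 4.88, 18.75, 48.62, 70.50, 55.38, 77.25, 45.12, 0.00 m³/s; ΣQ_DR = 320.5 m³/s, peak = 77.25 m³/s.
Runoff depth d = ΣQ_DR·Δt / A = 320.5 × 10800 / (138 km²) = 25.08 mm.
The 1-cm UH is the DRH scaled by (10 mm)/d, so U_p = 77.25 × 10/25.08 = 30.8 m³/s.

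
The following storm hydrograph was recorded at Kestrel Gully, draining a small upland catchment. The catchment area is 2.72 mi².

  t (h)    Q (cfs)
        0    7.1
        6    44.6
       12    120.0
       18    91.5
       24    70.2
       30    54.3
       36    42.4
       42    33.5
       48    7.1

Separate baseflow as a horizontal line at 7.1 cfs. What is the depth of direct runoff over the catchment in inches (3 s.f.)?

d ≈ 1.39 in

Direct runoff: 0.0, 37.5, 112.9, 84.4, 63.1, 47.2, 35.3, 26.4, 0.0 cfs; ΣQ_DR = 406.8 cfs.
V = ΣQ_DR · Δt = 406.8 × 21600 s = 8.787 × 10^6 ft³.
Over A = 2.72 mi², depth = V / A = 1.39 in.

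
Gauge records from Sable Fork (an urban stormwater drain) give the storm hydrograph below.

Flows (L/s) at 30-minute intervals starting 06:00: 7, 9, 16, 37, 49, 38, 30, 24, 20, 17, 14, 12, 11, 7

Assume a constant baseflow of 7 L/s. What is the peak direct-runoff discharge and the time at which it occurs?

Q_p = 42.0 L/s at t = 08:00

Subtracting baseflow gives direct-runoff ordinates: 0.0, 2.0, 9.0, 30.0, 42.0, 31.0, 23.0, 17.0, 13.0, 10.0, 7.0, 5.0, 4.0, 0.0 L/s.
The maximum is 42.0 L/s, occurring at the reading for t = 08:00.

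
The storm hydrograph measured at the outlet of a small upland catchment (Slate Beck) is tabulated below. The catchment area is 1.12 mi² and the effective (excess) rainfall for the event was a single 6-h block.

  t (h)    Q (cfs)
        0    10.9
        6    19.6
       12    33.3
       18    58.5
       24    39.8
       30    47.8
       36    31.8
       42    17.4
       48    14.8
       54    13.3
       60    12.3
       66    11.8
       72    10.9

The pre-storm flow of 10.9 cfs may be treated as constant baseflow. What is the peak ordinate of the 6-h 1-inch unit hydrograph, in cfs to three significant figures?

U_p ≈ 31.8 cfs

Direct runoff: 0.0, 8.7, 22.4, 47.6, 28.9, 36.9, 20.9, 6.5, 3.9, 2.4, 1.4, 0.9, 0.0 cfs; ΣQ_DR = 180.5 cfs, peak = 47.6 cfs.
Runoff depth d = ΣQ_DR·Δt / A = 180.5 × 21600 / (1.12 mi²) = 1.498 in.
The 1-inch UH is the DRH scaled by (1 in)/d, so U_p = 47.6 × 1/1.498 = 31.8 cfs.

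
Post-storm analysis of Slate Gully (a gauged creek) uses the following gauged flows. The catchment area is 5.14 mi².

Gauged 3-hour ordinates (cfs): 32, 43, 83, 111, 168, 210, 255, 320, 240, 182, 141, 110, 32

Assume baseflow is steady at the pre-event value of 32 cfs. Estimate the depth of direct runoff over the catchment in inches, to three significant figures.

d ≈ 1.37 in

Direct runoff: 0.0, 11.0, 51.0, 79.0, 136.0, 178.0, 223.0, 288.0, 208.0, 150.0, 109.0, 78.0, 0.0 cfs; ΣQ_DR = 1511 cfs.
V = ΣQ_DR · Δt = 1511 × 10800 s = 1.632 × 10^7 ft³.
Over A = 5.14 mi², depth = V / A = 1.37 in.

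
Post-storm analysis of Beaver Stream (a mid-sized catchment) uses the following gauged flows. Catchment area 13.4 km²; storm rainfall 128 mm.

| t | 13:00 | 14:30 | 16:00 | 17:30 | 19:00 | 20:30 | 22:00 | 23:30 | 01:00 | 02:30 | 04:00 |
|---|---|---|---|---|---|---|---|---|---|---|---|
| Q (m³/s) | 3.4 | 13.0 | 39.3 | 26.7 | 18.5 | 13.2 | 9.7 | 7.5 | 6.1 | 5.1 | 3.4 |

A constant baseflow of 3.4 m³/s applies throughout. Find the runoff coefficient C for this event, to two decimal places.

ΣQ_DR = 108.5 m³/s; V = ΣQ_DR·Δt = 5.859 × 10^5 m³.
Runoff depth d = V / A = 43.72 mm.
C = d / P = 43.72 / 128 = 0.34.

C ≈ 0.34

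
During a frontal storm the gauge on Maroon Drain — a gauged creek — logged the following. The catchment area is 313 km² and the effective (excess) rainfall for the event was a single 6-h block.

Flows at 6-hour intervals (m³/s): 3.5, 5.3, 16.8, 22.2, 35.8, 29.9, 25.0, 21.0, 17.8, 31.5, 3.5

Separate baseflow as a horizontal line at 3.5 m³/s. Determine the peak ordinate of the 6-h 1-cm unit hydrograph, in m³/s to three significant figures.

Direct runoff: 0.0, 1.8, 13.3, 18.7, 32.3, 26.4, 21.5, 17.5, 14.3, 28.0, 0.0 m³/s; ΣQ_DR = 173.8 m³/s, peak = 32.3 m³/s.
Runoff depth d = ΣQ_DR·Δt / A = 173.8 × 21600 / (313 km²) = 11.99 mm.
The 1-cm UH is the DRH scaled by (10 mm)/d, so U_p = 32.3 × 10/11.99 = 26.9 m³/s.

U_p ≈ 26.9 m³/s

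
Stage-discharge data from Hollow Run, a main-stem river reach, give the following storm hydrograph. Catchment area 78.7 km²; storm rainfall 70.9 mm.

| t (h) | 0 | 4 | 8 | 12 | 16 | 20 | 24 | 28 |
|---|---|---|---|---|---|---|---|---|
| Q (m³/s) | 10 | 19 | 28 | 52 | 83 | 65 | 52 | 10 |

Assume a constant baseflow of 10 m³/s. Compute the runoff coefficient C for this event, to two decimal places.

ΣQ_DR = 239.0 m³/s; V = ΣQ_DR·Δt = 3.442 × 10^6 m³.
Runoff depth d = V / A = 43.73 mm.
C = d / P = 43.73 / 70.9 = 0.62.

C ≈ 0.62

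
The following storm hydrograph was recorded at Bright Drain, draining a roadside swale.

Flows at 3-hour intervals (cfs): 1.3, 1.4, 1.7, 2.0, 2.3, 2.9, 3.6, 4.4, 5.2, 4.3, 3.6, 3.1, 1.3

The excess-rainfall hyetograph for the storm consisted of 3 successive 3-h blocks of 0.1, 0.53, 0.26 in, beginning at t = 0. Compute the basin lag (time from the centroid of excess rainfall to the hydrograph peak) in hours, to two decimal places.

t_L ≈ 18.96 h

Centroid of excess rainfall: t_c = Σ P_i·t̄_i / ΣP_i = 5.0393 h (block centres at 1.5, 4.5, 7.5 h).
Hydrograph peak occurs at t = 24 h, so basin lag t_L = 24 − 5.0393 = 18.96 h.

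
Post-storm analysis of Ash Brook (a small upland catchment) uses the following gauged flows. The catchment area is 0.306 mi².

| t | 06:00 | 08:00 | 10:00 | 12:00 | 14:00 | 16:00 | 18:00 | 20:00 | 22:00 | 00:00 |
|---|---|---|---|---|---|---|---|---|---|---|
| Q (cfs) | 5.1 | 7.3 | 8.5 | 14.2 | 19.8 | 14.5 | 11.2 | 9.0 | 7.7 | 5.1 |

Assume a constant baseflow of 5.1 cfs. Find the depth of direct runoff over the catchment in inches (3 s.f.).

Direct runoff: 0.0, 2.2, 3.4, 9.1, 14.7, 9.4, 6.1, 3.9, 2.6, 0.0 cfs; ΣQ_DR = 51.40 cfs.
V = ΣQ_DR · Δt = 51.40 × 7200 s = 3.701 × 10^5 ft³.
Over A = 0.306 mi², depth = V / A = 0.521 in.

d ≈ 0.521 in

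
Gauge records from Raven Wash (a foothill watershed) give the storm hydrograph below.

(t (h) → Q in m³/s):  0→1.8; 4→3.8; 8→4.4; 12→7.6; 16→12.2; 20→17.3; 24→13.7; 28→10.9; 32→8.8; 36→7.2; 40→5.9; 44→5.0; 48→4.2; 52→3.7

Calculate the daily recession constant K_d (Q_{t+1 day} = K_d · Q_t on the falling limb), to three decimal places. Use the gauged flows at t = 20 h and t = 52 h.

K_d ≈ 0.314

Between t = 20 h and t = 52 h the flow falls from 17.3 to 3.7 m³/s over 8×4 h = 32 h.
Per-interval ratio K = (3.7/17.3)^(1/8) = 0.8246; K_d = K^(24/4) = 0.314.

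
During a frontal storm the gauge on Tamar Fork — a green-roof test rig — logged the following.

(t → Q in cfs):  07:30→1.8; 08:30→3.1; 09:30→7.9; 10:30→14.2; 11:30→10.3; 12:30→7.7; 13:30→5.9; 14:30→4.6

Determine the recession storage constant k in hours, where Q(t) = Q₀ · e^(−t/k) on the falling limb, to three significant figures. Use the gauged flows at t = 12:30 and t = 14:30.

k ≈ 3.88 h

On the falling limb, Q drops from 7.7 to 4.6 cfs between t = 12:30 and t = 14:30 (Δt = 2 h).
k = −Δt / ln(Q₂/Q₁) = −2 / ln(4.6/7.7) = 3.88 h.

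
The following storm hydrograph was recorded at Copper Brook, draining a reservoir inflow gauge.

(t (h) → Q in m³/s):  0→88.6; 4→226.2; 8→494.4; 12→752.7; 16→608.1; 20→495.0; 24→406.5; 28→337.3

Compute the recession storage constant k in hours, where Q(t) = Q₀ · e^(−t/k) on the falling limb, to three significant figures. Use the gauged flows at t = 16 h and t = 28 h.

On the falling limb, Q drops from 608.1 to 337.3 m³/s between t = 16 h and t = 28 h (Δt = 12 h).
k = −Δt / ln(Q₂/Q₁) = −12 / ln(337.3/608.1) = 20.4 h.

k ≈ 20.4 h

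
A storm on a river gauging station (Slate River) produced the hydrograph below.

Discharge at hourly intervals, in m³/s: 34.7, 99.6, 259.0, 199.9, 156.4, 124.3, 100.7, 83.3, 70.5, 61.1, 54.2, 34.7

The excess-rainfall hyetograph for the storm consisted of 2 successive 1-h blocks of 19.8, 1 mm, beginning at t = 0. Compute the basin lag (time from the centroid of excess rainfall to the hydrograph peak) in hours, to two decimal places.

Centroid of excess rainfall: t_c = Σ P_i·t̄_i / ΣP_i = 0.5481 h (block centres at 0.5, 1.5 h).
Hydrograph peak occurs at t = 2 h, so basin lag t_L = 2 − 0.5481 = 1.45 h.

t_L ≈ 1.45 h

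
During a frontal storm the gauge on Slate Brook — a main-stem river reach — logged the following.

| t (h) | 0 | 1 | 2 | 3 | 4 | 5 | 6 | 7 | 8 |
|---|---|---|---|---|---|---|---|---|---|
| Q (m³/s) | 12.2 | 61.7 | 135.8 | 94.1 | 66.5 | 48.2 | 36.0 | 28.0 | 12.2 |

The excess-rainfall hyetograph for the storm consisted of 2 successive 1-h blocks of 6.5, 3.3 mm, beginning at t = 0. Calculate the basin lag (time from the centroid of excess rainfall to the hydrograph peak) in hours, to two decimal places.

t_L ≈ 1.16 h

Centroid of excess rainfall: t_c = Σ P_i·t̄_i / ΣP_i = 0.8367 h (block centres at 0.5, 1.5 h).
Hydrograph peak occurs at t = 2 h, so basin lag t_L = 2 − 0.8367 = 1.16 h.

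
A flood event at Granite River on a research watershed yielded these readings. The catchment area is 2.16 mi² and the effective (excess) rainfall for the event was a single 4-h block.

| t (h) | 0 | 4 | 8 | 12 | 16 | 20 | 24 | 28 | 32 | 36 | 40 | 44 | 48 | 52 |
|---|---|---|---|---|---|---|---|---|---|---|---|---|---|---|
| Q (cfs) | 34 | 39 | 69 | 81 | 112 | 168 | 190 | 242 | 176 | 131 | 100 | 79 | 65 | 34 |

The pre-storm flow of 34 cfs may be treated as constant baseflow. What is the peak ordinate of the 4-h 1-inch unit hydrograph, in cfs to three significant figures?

U_p ≈ 69.4 cfs

Direct runoff: 0.0, 5.0, 35.0, 47.0, 78.0, 134.0, 156.0, 208.0, 142.0, 97.0, 66.0, 45.0, 31.0, 0.0 cfs; ΣQ_DR = 1044 cfs, peak = 208.0 cfs.
Runoff depth d = ΣQ_DR·Δt / A = 1044 × 14400 / (2.16 mi²) = 2.996 in.
The 1-inch UH is the DRH scaled by (1 in)/d, so U_p = 208.0 × 1/2.996 = 69.4 cfs.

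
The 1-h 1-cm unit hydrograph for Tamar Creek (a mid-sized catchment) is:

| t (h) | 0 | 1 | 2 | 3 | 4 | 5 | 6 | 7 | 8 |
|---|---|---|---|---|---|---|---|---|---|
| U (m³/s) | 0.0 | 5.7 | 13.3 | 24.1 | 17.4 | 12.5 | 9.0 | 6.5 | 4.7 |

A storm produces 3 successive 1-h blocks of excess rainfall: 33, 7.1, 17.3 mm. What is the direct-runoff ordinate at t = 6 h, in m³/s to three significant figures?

Q ≈ 68.7 m³/s

By discrete convolution, Q_j = Σ (P_i / 10 mm) · U_{j−i}.
At t = 6 h (j=6): Q = (33/10)·9.0 + (7.1/10)·12.5 + (17.3/10)·17.4 = 68.7 m³/s.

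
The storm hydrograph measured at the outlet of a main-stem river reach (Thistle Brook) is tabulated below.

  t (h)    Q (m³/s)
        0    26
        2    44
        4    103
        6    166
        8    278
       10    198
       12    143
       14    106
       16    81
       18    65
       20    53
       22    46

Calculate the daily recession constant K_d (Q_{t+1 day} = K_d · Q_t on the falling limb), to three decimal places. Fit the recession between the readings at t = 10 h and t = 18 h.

Between t = 10 h and t = 18 h the flow falls from 198 to 65 m³/s over 4×2 h = 8 h.
Per-interval ratio K = (65/198)^(1/4) = 0.7569; K_d = K^(24/2) = 0.035.

K_d ≈ 0.035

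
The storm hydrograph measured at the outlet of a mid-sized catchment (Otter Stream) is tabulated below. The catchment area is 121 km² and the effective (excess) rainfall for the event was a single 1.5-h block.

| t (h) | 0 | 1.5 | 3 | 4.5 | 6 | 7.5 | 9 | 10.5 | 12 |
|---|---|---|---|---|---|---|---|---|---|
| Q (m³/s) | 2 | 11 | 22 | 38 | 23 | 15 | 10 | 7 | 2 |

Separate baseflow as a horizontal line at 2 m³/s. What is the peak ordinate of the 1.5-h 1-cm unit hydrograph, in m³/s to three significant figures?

Direct runoff: 0.0, 9.0, 20.0, 36.0, 21.0, 13.0, 8.0, 5.0, 0.0 m³/s; ΣQ_DR = 112.0 m³/s, peak = 36.0 m³/s.
Runoff depth d = ΣQ_DR·Δt / A = 112.0 × 5400 / (121 km²) = 4.998 mm.
The 1-cm UH is the DRH scaled by (10 mm)/d, so U_p = 36.0 × 10/4.998 = 72.0 m³/s.

U_p ≈ 72.0 m³/s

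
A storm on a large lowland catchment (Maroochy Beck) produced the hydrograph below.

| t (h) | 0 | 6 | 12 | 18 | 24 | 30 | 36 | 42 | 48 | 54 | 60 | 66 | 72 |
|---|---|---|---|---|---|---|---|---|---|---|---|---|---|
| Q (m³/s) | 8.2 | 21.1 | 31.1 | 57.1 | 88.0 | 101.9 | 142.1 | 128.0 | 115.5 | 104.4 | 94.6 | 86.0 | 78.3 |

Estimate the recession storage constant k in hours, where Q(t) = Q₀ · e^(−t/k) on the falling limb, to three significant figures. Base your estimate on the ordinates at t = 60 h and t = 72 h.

On the falling limb, Q drops from 94.6 to 78.3 m³/s between t = 60 h and t = 72 h (Δt = 12 h).
k = −Δt / ln(Q₂/Q₁) = −12 / ln(78.3/94.6) = 63.5 h.

k ≈ 63.5 h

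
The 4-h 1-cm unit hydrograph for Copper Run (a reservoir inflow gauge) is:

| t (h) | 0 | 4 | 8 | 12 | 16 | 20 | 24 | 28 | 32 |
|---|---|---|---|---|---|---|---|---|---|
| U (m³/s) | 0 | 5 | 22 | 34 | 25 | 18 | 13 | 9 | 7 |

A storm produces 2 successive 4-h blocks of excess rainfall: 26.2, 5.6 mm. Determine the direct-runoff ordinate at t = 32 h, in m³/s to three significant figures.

By discrete convolution, Q_j = Σ (P_i / 10 mm) · U_{j−i}.
At t = 32 h (j=8): Q = (26.2/10)·7 + (5.6/10)·9 = 23.4 m³/s.

Q ≈ 23.4 m³/s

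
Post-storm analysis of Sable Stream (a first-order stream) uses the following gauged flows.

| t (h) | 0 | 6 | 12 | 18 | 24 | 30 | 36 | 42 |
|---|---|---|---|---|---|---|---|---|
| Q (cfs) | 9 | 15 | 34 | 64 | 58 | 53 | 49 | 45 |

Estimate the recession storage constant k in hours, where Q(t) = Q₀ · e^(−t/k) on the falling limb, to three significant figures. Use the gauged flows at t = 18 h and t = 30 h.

On the falling limb, Q drops from 64 to 53 cfs between t = 18 h and t = 30 h (Δt = 12 h).
k = −Δt / ln(Q₂/Q₁) = −12 / ln(53/64) = 63.6 h.

k ≈ 63.6 h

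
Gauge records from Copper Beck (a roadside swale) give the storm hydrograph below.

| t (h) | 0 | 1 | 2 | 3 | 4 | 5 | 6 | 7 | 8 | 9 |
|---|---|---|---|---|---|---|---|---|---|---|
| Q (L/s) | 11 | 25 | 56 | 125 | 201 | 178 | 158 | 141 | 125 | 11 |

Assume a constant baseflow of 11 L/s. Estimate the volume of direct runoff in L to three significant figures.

Direct-runoff ordinates (Q − Q_b): 0.0, 14.0, 45.0, 114.0, 190.0, 167.0, 147.0, 130.0, 114.0, 0.0 L/s.
ΣQ_DR = 921.0 L/s.
With Δt = 1 h = 3600 s, V = ΣQ_DR · Δt = 921.0 × 3600 = 3.32 × 10^6 L.

V ≈ 3.32 × 10^6 L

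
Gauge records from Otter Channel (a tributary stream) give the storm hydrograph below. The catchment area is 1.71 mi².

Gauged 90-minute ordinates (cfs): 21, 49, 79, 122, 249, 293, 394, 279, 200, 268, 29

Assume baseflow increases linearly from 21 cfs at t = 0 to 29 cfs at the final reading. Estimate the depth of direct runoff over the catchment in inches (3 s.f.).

d ≈ 2.32 in

Direct runoff: 0.00, 27.20, 56.40, 98.60, 224.80, 268.00, 368.20, 252.40, 172.60, 239.80, 0.00 cfs; ΣQ_DR = 1708 cfs.
V = ΣQ_DR · Δt = 1708 × 5400 s = 9.223 × 10^6 ft³.
Over A = 1.71 mi², depth = V / A = 2.32 in.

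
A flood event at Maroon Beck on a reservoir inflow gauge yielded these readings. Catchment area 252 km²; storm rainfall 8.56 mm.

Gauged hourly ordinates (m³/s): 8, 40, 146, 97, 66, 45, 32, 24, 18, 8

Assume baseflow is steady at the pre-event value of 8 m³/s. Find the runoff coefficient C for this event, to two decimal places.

ΣQ_DR = 404.0 m³/s; V = ΣQ_DR·Δt = 1.454 × 10^6 m³.
Runoff depth d = V / A = 5.771 mm.
C = d / P = 5.771 / 8.56 = 0.67.

C ≈ 0.67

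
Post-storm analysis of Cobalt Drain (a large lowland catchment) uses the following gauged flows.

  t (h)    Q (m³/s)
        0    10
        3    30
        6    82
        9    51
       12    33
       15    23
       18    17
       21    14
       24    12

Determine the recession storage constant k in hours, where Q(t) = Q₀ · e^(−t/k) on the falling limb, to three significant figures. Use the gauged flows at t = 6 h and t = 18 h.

k ≈ 7.63 h

On the falling limb, Q drops from 82 to 17 m³/s between t = 6 h and t = 18 h (Δt = 12 h).
k = −Δt / ln(Q₂/Q₁) = −12 / ln(17/82) = 7.63 h.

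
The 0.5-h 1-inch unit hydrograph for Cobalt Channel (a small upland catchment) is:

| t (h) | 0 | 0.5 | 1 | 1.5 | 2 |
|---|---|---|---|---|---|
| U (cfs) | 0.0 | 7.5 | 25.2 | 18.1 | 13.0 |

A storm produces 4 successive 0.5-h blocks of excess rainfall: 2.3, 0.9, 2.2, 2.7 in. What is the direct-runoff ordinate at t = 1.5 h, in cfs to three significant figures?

Q ≈ 80.8 cfs

By discrete convolution, Q_j = Σ (P_i / 1 in) · U_{j−i}.
At t = 1.5 h (j=3): Q = (2.3/1)·18.1 + (0.9/1)·25.2 + (2.2/1)·7.5 + (2.7/1)·0.0 = 80.8 cfs.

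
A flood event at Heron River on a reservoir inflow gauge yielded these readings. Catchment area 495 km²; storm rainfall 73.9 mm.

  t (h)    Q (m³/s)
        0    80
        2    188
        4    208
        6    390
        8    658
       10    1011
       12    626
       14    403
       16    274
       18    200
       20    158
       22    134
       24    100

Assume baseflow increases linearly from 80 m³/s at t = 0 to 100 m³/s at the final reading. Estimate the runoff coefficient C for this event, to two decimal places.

C ≈ 0.64

ΣQ_DR = 3260 m³/s; V = ΣQ_DR·Δt = 2.347 × 10^7 m³.
Runoff depth d = V / A = 47.42 mm.
C = d / P = 47.42 / 73.9 = 0.64.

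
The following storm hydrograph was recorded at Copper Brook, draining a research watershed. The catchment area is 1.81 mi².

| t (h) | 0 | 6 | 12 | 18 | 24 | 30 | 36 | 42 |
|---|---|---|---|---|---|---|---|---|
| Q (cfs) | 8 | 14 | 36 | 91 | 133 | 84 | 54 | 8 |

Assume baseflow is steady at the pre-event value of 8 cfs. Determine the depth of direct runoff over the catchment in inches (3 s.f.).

Direct runoff: 0.0, 6.0, 28.0, 83.0, 125.0, 76.0, 46.0, 0.0 cfs; ΣQ_DR = 364.0 cfs.
V = ΣQ_DR · Δt = 364.0 × 21600 s = 7.862 × 10^6 ft³.
Over A = 1.81 mi², depth = V / A = 1.87 in.

d ≈ 1.87 in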